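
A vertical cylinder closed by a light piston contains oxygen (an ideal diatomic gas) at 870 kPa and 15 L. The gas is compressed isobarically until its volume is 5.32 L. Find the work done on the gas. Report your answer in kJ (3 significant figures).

Isobaric: W = P ΔV.
W = (870 kPa)(5.32 − 15 L) = (870)(-9.68) = -8422 J.
Work on gas = −W_by = 8422 J.

W ≈ 8.42 kJ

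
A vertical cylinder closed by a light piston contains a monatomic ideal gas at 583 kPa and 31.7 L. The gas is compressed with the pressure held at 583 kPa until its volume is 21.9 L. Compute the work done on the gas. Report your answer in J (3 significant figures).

Isobaric: W = P ΔV.
W = (583 kPa)(21.9 − 31.7 L) = (583)(-9.8) = -5713 J.
Work on gas = −W_by = 5713 J.

W ≈ 5710 J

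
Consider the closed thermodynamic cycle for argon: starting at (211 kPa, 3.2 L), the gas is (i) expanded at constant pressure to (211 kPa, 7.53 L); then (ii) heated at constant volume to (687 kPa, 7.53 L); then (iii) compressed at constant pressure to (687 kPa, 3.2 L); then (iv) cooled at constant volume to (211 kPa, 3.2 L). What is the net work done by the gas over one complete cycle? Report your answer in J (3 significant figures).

Constant-volume legs do no work.
W(i) = (211)(7.53 − 3.2) = 913.6 J; W(iii) = (687)(3.2 − 7.53) = -2975 J.
W_net = 913.6 − 2975 = -2061 J (the counter-clockwise enclosed area).

W_net ≈ -2060 J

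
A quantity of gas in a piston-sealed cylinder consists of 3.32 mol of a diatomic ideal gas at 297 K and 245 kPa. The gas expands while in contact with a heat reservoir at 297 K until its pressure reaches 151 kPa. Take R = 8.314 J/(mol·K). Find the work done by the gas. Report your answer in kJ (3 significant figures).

Isothermal process: W = nRT ln(V₂/V₁) = nRT ln(P₁/P₂).
W = (3.32)(8.314)(297) × ln(245/151)
  = 8198 × ln(1.623) = 8198 × 0.484
W_by_gas = 3968 J.

W ≈ 3.97 kJ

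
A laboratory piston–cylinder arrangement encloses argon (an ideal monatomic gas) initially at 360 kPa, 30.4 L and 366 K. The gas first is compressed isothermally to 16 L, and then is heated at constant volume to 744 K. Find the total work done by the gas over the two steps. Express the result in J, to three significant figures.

Step 1 (isothermal): W = P₁V₁ ln(V₂/V₁) = (10944) ln(16/30.4) = -7024 J.
Step 2 (isochoric): W = 0 (constant volume).
W_total = -7024 + 0 = -7024 J.

W_total ≈ -7020 J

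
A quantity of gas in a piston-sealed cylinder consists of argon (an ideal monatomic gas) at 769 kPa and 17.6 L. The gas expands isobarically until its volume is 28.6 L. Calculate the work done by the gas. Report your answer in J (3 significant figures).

W ≈ 8460 J

Isobaric: W = P ΔV.
W = (769 kPa)(28.6 − 17.6 L) = (769)(11) = 8459 J.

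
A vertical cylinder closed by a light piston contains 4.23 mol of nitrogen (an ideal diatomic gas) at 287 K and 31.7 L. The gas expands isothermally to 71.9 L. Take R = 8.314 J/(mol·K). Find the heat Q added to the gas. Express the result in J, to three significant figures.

Isothermal ⇒ ΔU = 0, so Q = W = nRT ln(V₂/V₁).
Q = (4.23)(8.314)(287) ln(71.9/31.7) = 10093 × 0.819 = 8266 J.

Q ≈ 8270 J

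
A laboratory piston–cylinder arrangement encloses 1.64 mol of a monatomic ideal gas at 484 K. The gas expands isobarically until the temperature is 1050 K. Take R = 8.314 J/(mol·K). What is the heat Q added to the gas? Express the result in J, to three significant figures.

Isobaric: W = nRΔT = (1.64)(8.314)(566) = 7717 J.
ΔU = nCᵥΔT with Cᵥ = 3R/2: ΔU = (1.64)(12.47)(566) = 11576 J.
Q = ΔU + W = 11576 + 7717 = 19293 J.

Q ≈ 19300 J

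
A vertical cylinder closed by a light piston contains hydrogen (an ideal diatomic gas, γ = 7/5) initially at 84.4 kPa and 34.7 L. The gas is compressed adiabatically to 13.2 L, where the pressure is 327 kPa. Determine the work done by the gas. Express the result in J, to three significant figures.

Adiabatic: W = (P₁V₁ − P₂V₂)/(γ − 1) with γ = 7/5.
P₁V₁ = 2929 J, P₂V₂ = 4316 J.
W = (2929 − 4316) / 0.4 = -3469 J.

W ≈ -3470 J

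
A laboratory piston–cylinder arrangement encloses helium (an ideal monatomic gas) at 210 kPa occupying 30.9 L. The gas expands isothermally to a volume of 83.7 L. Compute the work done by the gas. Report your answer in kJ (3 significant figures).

W ≈ 6.47 kJ

Isothermal: W = nRT ln(V₂/V₁) = P₁V₁ ln(V₂/V₁).
P₁V₁ = (210 kPa)(30.9 L) = 6489 J.
W = 6489 × ln(83.7/30.9) = 6489 × 0.9965
W_by_gas = 6466 J.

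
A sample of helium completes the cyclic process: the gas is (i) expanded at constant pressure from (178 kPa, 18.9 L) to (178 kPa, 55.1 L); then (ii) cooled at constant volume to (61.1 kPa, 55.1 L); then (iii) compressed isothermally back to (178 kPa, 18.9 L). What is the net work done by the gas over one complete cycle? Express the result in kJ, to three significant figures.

W_net ≈ 2.84 kJ

Leg (i): W = PΔV = (178)(55.1 − 18.9) = 6444 J.
Leg (ii): W = 0.
Leg (iii): W = PᵢVᵢ ln(V_f/Vᵢ) = (3367) ln(18.9/55.1) = -3602 J.
W_net = 6444 − 3602 = 2841 J.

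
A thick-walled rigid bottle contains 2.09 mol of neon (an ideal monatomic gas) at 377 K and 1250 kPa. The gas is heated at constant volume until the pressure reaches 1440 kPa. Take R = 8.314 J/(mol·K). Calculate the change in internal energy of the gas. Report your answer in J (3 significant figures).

ΔU ≈ 1490 J

Constant volume ⇒ W = 0, so Q = ΔU = nCᵥΔT with Cᵥ = 3R/2 = 12.47 J/(mol·K).
At constant V, T₂/T₁ = P₂/P₁ ⇒ ΔT = T₁(P₂/P₁ − 1) = 377·(1440/1250 − 1) = 57.3 K.
ΔU = (2.09)(12.47)(57.3) = 1494 J.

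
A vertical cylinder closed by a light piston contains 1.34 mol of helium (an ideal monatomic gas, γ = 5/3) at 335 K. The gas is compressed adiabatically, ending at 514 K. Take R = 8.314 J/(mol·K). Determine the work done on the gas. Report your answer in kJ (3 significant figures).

W ≈ 2.99 kJ

Adiabatic ⇒ Q = 0, so W_by = −ΔU = nCᵥ(T₁ − T₂).
Cᵥ = 3R/2 = 12.47 J/(mol·K).
W = (1.34)(12.47)(335 − 514) = -2991 J.
Work on gas = −W_by = 2991 J.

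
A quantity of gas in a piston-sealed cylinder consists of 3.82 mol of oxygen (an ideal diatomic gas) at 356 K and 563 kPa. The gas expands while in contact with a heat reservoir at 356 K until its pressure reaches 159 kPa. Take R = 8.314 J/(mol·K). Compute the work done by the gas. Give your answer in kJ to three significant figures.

W ≈ 14.3 kJ

Isothermal process: W = nRT ln(V₂/V₁) = nRT ln(P₁/P₂).
W = (3.82)(8.314)(356) × ln(563/159)
  = 11306 × ln(3.541) = 11306 × 1.264
W_by_gas = 14296 J.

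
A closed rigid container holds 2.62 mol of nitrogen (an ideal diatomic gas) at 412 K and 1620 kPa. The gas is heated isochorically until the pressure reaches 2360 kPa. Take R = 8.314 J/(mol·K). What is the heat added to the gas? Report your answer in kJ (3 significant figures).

Constant volume ⇒ W = 0, so Q = ΔU = nCᵥΔT with Cᵥ = 5R/2 = 20.79 J/(mol·K).
At constant V, T₂/T₁ = P₂/P₁ ⇒ ΔT = T₁(P₂/P₁ − 1) = 412·(2360/1620 − 1) = 188.2 K.
ΔU = (2.62)(20.79)(188.2) = 10249 J.

Q ≈ 10.2 kJ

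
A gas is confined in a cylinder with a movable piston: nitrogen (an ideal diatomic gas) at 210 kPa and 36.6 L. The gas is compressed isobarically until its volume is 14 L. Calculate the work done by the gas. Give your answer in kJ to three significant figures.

W ≈ -4.75 kJ

Isobaric: W = P ΔV.
W = (210 kPa)(14 − 36.6 L) = (210)(-22.6) = -4746 J.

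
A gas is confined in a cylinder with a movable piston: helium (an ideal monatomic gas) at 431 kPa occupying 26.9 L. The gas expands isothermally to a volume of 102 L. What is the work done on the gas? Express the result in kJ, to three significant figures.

Isothermal: W = nRT ln(V₂/V₁) = P₁V₁ ln(V₂/V₁).
P₁V₁ = (431 kPa)(26.9 L) = 11594 J.
W = 11594 × ln(102/26.9) = 11594 × 1.333
W_by_gas = 15453 J; work on gas = −W_by = -15453 J.

W ≈ -15.5 kJ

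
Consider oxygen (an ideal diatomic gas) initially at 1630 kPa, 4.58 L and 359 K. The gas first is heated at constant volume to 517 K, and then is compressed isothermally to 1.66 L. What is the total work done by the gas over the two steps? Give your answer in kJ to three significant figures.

Step 1 (isochoric): W = 0 (constant volume).
After step 1: P = 2347 kPa (V unchanged).
Step 2 (isothermal): W = P₁V₁ ln(V₂/V₁) = (10751) ln(1.66/4.58) = -10911 J.
W_total = 0 − 10911 = -10911 J.

W_total ≈ -10.9 kJ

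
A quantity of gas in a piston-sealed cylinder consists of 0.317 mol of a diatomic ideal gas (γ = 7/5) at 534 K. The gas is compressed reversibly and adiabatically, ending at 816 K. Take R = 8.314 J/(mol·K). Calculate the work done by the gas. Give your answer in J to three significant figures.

Adiabatic ⇒ Q = 0, so W_by = −ΔU = nCᵥ(T₁ − T₂).
Cᵥ = 5R/2 = 20.79 J/(mol·K).
W = (0.317)(20.79)(534 − 816) = -1858 J.

W ≈ -1860 J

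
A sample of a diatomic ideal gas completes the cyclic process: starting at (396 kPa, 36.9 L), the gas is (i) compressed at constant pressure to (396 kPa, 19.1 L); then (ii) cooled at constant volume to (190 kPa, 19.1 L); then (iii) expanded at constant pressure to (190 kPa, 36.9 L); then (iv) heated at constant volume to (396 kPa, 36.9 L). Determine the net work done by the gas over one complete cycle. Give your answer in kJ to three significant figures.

Constant-volume legs do no work.
W(i) = (396)(19.1 − 36.9) = -7049 J; W(iii) = (190)(36.9 − 19.1) = 3382 J.
W_net = -7049 + 3382 = -3667 J (the counter-clockwise enclosed area).

W_net ≈ -3.67 kJ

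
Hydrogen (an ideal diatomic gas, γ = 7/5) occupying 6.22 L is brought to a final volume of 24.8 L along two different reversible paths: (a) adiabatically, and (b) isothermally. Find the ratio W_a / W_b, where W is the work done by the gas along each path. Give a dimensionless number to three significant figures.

W_a / W_b ≈ 0.768

Path (a) adiabatic: W = P₁V₁(1 − (V₁/V₂)^(γ−1))/(γ−1) → W_a/(P₁V₁) = 1.062.
Path (b) isothermal: W = P₁V₁ ln(V₂/V₁) → W_b/(P₁V₁) = 1.383.
W_a / W_b = 1.062 / 1.383 = 0.7681.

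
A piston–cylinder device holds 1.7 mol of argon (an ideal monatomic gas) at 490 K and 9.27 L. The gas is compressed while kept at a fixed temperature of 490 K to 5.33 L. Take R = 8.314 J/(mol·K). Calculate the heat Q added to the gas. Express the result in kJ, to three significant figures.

Isothermal ⇒ ΔU = 0, so Q = W = nRT ln(V₂/V₁).
Q = (1.7)(8.314)(490) ln(5.33/9.27) = 6926 × -0.5534 = -3833 J.

Q ≈ -3.83 kJ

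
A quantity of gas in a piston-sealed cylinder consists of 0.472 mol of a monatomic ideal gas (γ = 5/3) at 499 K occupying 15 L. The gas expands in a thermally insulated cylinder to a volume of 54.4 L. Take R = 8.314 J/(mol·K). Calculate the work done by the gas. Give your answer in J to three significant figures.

W ≈ 1690 J

Adiabatic: TV^(γ−1) = const with γ = 5/3.
T₂ = T₁ (V₁/V₂)^(γ−1) = 499 × (15/54.4)^0.667 = 499 × 0.4236 = 211.4 K.
W_by = nCᵥ(T₁ − T₂) = (0.472)(12.47)(499 − 211.4) = 1693 J.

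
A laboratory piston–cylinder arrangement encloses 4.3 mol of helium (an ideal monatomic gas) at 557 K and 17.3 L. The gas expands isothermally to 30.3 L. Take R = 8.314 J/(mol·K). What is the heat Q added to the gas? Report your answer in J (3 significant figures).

Q ≈ 11200 J

Isothermal ⇒ ΔU = 0, so Q = W = nRT ln(V₂/V₁).
Q = (4.3)(8.314)(557) ln(30.3/17.3) = 19913 × 0.5604 = 11160 J.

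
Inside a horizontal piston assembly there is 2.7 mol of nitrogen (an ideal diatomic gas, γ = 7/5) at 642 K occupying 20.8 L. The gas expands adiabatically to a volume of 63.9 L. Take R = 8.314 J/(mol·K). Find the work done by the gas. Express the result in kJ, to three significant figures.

Adiabatic: TV^(γ−1) = const with γ = 7/5.
T₂ = T₁ (V₁/V₂)^(γ−1) = 642 × (20.8/63.9)^0.4 = 642 × 0.6383 = 409.8 K.
W_by = nCᵥ(T₁ − T₂) = (2.7)(20.79)(642 − 409.8) = 13032 J.

W ≈ 13.0 kJ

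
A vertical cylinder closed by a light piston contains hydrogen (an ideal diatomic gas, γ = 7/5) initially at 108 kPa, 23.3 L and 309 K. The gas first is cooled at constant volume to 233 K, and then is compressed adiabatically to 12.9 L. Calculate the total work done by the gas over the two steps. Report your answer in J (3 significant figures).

W_total ≈ -1270 J

Step 1 (isochoric): W = 0 (constant volume).
After step 1: P = 81.44 kPa (V unchanged).
Step 2 (adiabatic): W = (P₁V₁ − P₂V₂)/(γ−1) = (1897 − 2404)/0.4 = -1266 J.
W_total = 0 − 1266 = -1266 J.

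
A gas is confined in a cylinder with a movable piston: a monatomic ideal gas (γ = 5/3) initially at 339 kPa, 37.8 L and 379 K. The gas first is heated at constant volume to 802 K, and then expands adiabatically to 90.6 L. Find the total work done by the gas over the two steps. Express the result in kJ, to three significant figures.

W_total ≈ 18.0 kJ

Step 1 (isochoric): W = 0 (constant volume).
After step 1: P = 717.4 kPa (V unchanged).
Step 2 (adiabatic): W = (P₁V₁ − P₂V₂)/(γ−1) = (27116 − 15140)/0.667 = 17964 J.
W_total = 0 + 17964 = 17964 J.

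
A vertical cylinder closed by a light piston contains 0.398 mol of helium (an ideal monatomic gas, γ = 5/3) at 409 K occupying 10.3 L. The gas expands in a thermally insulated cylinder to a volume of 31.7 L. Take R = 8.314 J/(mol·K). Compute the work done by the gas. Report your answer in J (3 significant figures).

Adiabatic: TV^(γ−1) = const with γ = 5/3.
T₂ = T₁ (V₁/V₂)^(γ−1) = 409 × (10.3/31.7)^0.667 = 409 × 0.4726 = 193.3 K.
W_by = nCᵥ(T₁ − T₂) = (0.398)(12.47)(409 − 193.3) = 1071 J.

W ≈ 1070 J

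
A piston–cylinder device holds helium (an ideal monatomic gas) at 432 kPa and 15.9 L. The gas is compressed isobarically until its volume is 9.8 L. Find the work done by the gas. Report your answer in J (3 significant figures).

W ≈ -2640 J

Isobaric: W = P ΔV.
W = (432 kPa)(9.8 − 15.9 L) = (432)(-6.1) = -2635 J.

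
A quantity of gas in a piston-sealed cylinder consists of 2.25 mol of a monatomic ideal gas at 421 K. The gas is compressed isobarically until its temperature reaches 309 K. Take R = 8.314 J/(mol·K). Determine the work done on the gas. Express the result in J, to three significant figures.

W ≈ 2100 J

Isobaric: W = P ΔV = nR ΔT.
W = (2.25)(8.314)(309 − 421) = -2095 J.
Work on gas = −W_by = 2095 J.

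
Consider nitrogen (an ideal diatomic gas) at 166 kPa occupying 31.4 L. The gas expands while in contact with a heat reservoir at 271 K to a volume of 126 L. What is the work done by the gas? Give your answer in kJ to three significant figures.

W ≈ 7.24 kJ

Isothermal: W = nRT ln(V₂/V₁) = P₁V₁ ln(V₂/V₁).
P₁V₁ = (166 kPa)(31.4 L) = 5212 J.
W = 5212 × ln(126/31.4) = 5212 × 1.389
W_by_gas = 7242 J.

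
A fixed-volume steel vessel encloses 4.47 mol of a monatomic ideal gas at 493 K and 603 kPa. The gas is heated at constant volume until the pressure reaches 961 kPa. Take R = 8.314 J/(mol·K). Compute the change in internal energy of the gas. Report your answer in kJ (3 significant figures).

Constant volume ⇒ W = 0, so Q = ΔU = nCᵥΔT with Cᵥ = 3R/2 = 12.47 J/(mol·K).
At constant V, T₂/T₁ = P₂/P₁ ⇒ ΔT = T₁(P₂/P₁ − 1) = 493·(961/603 − 1) = 292.7 K.
ΔU = (4.47)(12.47)(292.7) = 16316 J.

ΔU ≈ 16.3 kJ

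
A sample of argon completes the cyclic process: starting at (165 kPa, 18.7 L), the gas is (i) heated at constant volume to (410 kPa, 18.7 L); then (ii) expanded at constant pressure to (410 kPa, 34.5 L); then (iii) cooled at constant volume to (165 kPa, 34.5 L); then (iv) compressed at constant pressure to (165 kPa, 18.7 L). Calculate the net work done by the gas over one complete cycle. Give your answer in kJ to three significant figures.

W_net ≈ 3.87 kJ

Constant-volume legs do no work.
W(ii) = (410)(34.5 − 18.7) = 6478 J; W(iv) = (165)(18.7 − 34.5) = -2607 J.
W_net = 6478 − 2607 = 3871 J (the clockwise enclosed area).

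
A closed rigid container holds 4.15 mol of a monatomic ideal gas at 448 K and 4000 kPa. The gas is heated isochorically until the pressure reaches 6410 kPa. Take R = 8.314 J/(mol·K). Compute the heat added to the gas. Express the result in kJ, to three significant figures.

Constant volume ⇒ W = 0, so Q = ΔU = nCᵥΔT with Cᵥ = 3R/2 = 12.47 J/(mol·K).
At constant V, T₂/T₁ = P₂/P₁ ⇒ ΔT = T₁(P₂/P₁ − 1) = 448·(6410/4000 − 1) = 269.9 K.
ΔU = (4.15)(12.47)(269.9) = 13970 J.

Q ≈ 14.0 kJ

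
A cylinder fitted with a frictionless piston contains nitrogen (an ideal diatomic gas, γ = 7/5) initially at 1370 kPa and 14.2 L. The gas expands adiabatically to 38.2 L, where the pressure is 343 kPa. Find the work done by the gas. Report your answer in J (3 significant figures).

W ≈ 15900 J

Adiabatic: W = (P₁V₁ − P₂V₂)/(γ − 1) with γ = 7/5.
P₁V₁ = 19454 J, P₂V₂ = 13103 J.
W = (19454 − 13103) / 0.4 = 15879 J.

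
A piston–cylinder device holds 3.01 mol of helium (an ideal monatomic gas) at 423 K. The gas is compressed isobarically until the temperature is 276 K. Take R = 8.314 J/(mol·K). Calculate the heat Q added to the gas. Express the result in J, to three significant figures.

Q ≈ -9200 J

Isobaric: W = nRΔT = (3.01)(8.314)(-147) = -3679 J.
ΔU = nCᵥΔT with Cᵥ = 3R/2: ΔU = (3.01)(12.47)(-147) = -5518 J.
Q = ΔU + W = -5518 − 3679 = -9197 J.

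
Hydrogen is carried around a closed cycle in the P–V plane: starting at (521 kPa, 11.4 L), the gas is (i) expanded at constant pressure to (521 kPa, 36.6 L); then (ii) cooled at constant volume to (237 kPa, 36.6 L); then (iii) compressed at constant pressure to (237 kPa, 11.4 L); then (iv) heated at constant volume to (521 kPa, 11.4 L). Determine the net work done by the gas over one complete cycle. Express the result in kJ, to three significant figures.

W_net ≈ 7.16 kJ

Constant-volume legs do no work.
W(i) = (521)(36.6 − 11.4) = 13129 J; W(iii) = (237)(11.4 − 36.6) = -5972 J.
W_net = 13129 − 5972 = 7157 J (the clockwise enclosed area).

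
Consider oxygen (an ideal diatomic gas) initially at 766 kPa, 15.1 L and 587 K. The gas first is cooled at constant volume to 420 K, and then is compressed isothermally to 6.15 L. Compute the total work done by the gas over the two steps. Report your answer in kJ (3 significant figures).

W_total ≈ -7.43 kJ

Step 1 (isochoric): W = 0 (constant volume).
After step 1: P = 548.1 kPa (V unchanged).
Step 2 (isothermal): W = P₁V₁ ln(V₂/V₁) = (8276) ln(6.15/15.1) = -7434 J.
W_total = 0 − 7434 = -7434 J.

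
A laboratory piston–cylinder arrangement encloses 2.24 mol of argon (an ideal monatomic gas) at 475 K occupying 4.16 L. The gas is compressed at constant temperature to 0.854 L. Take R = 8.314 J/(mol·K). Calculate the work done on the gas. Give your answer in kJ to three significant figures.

W ≈ 14.0 kJ

Isothermal: W = nRT ln(V₂/V₁).
W = (2.24)(8.314)(475) × ln(0.854/4.16)
  = 8846 × -1.583
W_by_gas = -14006 J; work on gas = −W_by = 14006 J.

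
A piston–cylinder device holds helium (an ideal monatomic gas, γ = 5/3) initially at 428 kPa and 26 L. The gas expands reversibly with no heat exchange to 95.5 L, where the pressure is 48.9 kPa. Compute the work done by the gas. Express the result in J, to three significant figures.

W ≈ 9690 J

Adiabatic: W = (P₁V₁ − P₂V₂)/(γ − 1) with γ = 5/3.
P₁V₁ = 11128 J, P₂V₂ = 4670 J.
W = (11128 − 4670) / 0.6667 = 9687 J.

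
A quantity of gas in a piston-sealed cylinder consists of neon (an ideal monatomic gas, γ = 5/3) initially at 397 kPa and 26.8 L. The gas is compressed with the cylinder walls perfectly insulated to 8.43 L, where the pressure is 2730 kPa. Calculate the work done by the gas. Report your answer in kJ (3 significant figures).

W ≈ -18.6 kJ

Adiabatic: W = (P₁V₁ − P₂V₂)/(γ − 1) with γ = 5/3.
P₁V₁ = 10640 J, P₂V₂ = 23014 J.
W = (10640 − 23014) / 0.6667 = -18561 J.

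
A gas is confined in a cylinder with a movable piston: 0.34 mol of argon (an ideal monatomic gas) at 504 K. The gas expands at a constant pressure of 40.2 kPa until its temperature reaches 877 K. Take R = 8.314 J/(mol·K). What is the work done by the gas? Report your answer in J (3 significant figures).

Isobaric: W = P ΔV = nR ΔT.
W = (0.34)(8.314)(877 − 504) = 1054 J.

W ≈ 1050 J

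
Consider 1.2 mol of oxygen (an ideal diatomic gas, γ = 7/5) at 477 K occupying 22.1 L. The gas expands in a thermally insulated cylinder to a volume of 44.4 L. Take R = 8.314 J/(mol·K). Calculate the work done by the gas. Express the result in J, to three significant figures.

W ≈ 2900 J

Adiabatic: TV^(γ−1) = const with γ = 7/5.
T₂ = T₁ (V₁/V₂)^(γ−1) = 477 × (22.1/44.4)^0.4 = 477 × 0.7565 = 360.8 K.
W_by = nCᵥ(T₁ − T₂) = (1.2)(20.79)(477 − 360.8) = 2897 J.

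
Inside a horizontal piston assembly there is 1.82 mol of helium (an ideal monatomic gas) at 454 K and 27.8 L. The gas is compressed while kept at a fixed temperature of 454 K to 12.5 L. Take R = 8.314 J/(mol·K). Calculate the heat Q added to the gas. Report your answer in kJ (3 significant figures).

Isothermal ⇒ ΔU = 0, so Q = W = nRT ln(V₂/V₁).
Q = (1.82)(8.314)(454) ln(12.5/27.8) = 6870 × -0.7993 = -5491 J.

Q ≈ -5.49 kJ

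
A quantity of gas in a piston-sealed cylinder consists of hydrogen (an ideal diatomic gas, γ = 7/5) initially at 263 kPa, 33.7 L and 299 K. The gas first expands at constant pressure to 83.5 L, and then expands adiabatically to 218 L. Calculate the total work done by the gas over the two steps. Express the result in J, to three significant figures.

Step 1 (isobaric): W = PΔV = (263 kPa)(83.5 − 33.7 L) = 13097 J.
After step 1: P = 263 kPa, V = 83.5 L, T = 740.8 K.
Step 2 (adiabatic): W = (P₁V₁ − P₂V₂)/(γ−1) = (21960 − 14960)/0.4 = 17501 J.
W_total = 13097 + 17501 = 30598 J.

W_total ≈ 30600 J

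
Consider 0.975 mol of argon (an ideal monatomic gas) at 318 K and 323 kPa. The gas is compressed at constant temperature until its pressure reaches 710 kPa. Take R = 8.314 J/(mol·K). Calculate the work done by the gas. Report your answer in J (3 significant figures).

Isothermal process: W = nRT ln(V₂/V₁) = nRT ln(P₁/P₂).
W = (0.975)(8.314)(318) × ln(323/710)
  = 2578 × ln(0.4549) = 2578 × -0.7876
W_by_gas = -2030 J.

W ≈ -2030 J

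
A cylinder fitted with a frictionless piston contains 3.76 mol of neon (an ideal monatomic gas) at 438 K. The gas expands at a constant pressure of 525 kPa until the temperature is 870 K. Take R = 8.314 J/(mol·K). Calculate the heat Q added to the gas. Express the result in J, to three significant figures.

Q ≈ 33800 J

Isobaric: W = nRΔT = (3.76)(8.314)(432) = 13505 J.
ΔU = nCᵥΔT with Cᵥ = 3R/2: ΔU = (3.76)(12.47)(432) = 20257 J.
Q = ΔU + W = 20257 + 13505 = 33761 J.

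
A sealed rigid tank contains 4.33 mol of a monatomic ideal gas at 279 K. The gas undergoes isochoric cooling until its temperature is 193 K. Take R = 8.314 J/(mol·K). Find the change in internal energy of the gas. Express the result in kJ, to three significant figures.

Constant volume ⇒ W = 0, so Q = ΔU = nCᵥΔT with Cᵥ = 3R/2 = 12.47 J/(mol·K).
ΔU = (4.33)(12.47)(193 − 279) = -4644 J.

ΔU ≈ -4.64 kJ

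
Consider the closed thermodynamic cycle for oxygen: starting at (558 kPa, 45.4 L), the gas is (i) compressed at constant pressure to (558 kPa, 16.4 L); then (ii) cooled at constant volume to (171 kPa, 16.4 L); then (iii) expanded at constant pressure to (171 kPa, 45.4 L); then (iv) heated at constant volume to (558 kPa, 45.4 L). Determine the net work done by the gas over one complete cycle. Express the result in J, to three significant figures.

Constant-volume legs do no work.
W(i) = (558)(16.4 − 45.4) = -16182 J; W(iii) = (171)(45.4 − 16.4) = 4959 J.
W_net = -16182 + 4959 = -11223 J (the counter-clockwise enclosed area).

W_net ≈ -11200 J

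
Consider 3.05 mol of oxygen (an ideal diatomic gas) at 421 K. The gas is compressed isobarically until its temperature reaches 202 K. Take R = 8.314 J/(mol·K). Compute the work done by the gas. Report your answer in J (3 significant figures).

Isobaric: W = P ΔV = nR ΔT.
W = (3.05)(8.314)(202 − 421) = -5553 J.

W ≈ -5550 J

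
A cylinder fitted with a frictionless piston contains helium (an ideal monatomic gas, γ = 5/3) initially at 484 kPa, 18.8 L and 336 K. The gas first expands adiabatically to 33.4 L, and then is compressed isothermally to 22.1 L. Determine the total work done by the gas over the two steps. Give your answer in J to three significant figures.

Step 1 (adiabatic): W = (P₁V₁ − P₂V₂)/(γ−1) = (9099 − 6203)/0.667 = 4344 J.
After step 1: P = 185.7 kPa, V = 33.4 L, T = 229.1 K.
Step 2 (isothermal): W = P₁V₁ ln(V₂/V₁) = (6203) ln(22.1/33.4) = -2562 J.
W_total = 4344 − 2562 = 1782 J.

W_total ≈ 1780 J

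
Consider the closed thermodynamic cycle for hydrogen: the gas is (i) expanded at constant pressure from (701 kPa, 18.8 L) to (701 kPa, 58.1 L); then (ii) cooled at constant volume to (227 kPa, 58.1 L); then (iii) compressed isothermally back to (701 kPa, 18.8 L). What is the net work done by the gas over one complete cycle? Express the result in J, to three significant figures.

Leg (i): W = PΔV = (701)(58.1 − 18.8) = 27549 J.
Leg (ii): W = 0.
Leg (iii): W = PᵢVᵢ ln(V_f/Vᵢ) = (13189) ln(18.8/58.1) = -14881 J.
W_net = 27549 − 14881 = 12668 J.

W_net ≈ 12700 J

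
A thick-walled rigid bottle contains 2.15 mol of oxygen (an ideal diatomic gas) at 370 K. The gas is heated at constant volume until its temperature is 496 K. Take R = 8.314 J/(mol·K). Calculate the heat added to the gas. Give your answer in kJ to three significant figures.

Q ≈ 5.63 kJ

Constant volume ⇒ W = 0, so Q = ΔU = nCᵥΔT with Cᵥ = 5R/2 = 20.79 J/(mol·K).
ΔU = (2.15)(20.79)(496 − 370) = 5631 J.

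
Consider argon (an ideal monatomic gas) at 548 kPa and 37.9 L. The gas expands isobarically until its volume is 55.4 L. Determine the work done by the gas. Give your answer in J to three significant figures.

W ≈ 9590 J

Isobaric: W = P ΔV.
W = (548 kPa)(55.4 − 37.9 L) = (548)(17.5) = 9590 J.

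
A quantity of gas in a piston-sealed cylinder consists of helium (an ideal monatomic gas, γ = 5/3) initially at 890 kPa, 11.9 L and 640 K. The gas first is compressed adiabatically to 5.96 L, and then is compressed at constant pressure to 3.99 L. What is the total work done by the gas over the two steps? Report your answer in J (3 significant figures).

W_total ≈ -14900 J

Step 1 (adiabatic): W = (P₁V₁ − P₂V₂)/(γ−1) = (10591 − 16793)/0.667 = -9304 J.
After step 1: P = 2818 kPa, V = 5.96 L, T = 1015 K.
Step 2 (isobaric): W = PΔV = (2818 kPa)(3.99 − 5.96 L) = -5551 J.
W_total = -9304 − 5551 = -14854 J.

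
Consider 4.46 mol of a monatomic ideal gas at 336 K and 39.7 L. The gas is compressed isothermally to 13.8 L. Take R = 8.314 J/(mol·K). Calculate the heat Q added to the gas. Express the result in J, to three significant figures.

Q ≈ -13200 J

Isothermal ⇒ ΔU = 0, so Q = W = nRT ln(V₂/V₁).
Q = (4.46)(8.314)(336) ln(13.8/39.7) = 12459 × -1.057 = -13165 J.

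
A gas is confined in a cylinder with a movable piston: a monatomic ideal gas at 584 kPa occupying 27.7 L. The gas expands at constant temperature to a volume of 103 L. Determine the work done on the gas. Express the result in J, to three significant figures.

W ≈ -21200 J

Isothermal: W = nRT ln(V₂/V₁) = P₁V₁ ln(V₂/V₁).
P₁V₁ = (584 kPa)(27.7 L) = 16177 J.
W = 16177 × ln(103/27.7) = 16177 × 1.313
W_by_gas = 21245 J; work on gas = −W_by = -21245 J.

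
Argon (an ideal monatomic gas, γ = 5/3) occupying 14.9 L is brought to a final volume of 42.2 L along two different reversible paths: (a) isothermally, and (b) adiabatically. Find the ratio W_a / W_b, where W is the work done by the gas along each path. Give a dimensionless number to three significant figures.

W_a / W_b ≈ 1.39

Path (a) isothermal: W = P₁V₁ ln(V₂/V₁) → W_a/(P₁V₁) = 1.041.
Path (b) adiabatic: W = P₁V₁(1 − (V₁/V₂)^(γ−1))/(γ−1) → W_b/(P₁V₁) = 0.7507.
W_a / W_b = 1.041 / 0.7507 = 1.387.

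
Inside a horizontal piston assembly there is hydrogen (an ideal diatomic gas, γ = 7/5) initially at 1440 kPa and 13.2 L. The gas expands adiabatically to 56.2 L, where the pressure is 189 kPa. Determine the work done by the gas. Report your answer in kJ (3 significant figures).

Adiabatic: W = (P₁V₁ − P₂V₂)/(γ − 1) with γ = 7/5.
P₁V₁ = 19008 J, P₂V₂ = 10622 J.
W = (19008 − 10622) / 0.4 = 20966 J.

W ≈ 21.0 kJ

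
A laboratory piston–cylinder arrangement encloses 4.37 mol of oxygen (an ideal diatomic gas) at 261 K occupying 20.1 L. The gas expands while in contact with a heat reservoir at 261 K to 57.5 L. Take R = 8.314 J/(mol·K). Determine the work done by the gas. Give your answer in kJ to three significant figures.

Isothermal: W = nRT ln(V₂/V₁).
W = (4.37)(8.314)(261) × ln(57.5/20.1)
  = 9483 × 1.051
W_by_gas = 9967 J.

W ≈ 9.97 kJ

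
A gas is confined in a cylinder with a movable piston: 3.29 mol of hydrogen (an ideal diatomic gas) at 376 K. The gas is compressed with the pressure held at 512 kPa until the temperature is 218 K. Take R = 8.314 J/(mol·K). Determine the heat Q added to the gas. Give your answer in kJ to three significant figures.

Isobaric: W = nRΔT = (3.29)(8.314)(-158) = -4322 J.
ΔU = nCᵥΔT with Cᵥ = 5R/2: ΔU = (3.29)(20.79)(-158) = -10804 J.
Q = ΔU + W = -10804 − 4322 = -15126 J.

Q ≈ -15.1 kJ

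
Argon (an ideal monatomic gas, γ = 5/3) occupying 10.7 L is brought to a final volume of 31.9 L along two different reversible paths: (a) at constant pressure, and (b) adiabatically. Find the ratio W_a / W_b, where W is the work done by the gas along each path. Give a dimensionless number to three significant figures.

Path (a) isobaric: W = P₁(V₂ − V₁) → W_a/(P₁V₁) = 1.981.
Path (b) adiabatic: W = P₁V₁(1 − (V₁/V₂)^(γ−1))/(γ−1) → W_b/(P₁V₁) = 0.7759.
W_a / W_b = 1.981 / 0.7759 = 2.554.

W_a / W_b ≈ 2.55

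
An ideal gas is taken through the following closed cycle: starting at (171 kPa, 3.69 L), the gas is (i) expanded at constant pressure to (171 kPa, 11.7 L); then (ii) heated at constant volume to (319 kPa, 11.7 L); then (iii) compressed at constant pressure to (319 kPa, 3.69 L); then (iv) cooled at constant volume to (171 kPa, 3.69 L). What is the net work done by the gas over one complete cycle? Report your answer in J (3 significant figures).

W_net ≈ -1190 J

Constant-volume legs do no work.
W(i) = (171)(11.7 − 3.69) = 1370 J; W(iii) = (319)(3.69 − 11.7) = -2555 J.
W_net = 1370 − 2555 = -1185 J (the counter-clockwise enclosed area).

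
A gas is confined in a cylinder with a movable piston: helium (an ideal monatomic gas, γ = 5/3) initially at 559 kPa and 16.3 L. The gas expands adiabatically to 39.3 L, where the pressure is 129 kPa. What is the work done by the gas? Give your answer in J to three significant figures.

Adiabatic: W = (P₁V₁ − P₂V₂)/(γ − 1) with γ = 5/3.
P₁V₁ = 9112 J, P₂V₂ = 5070 J.
W = (9112 − 5070) / 0.6667 = 6063 J.

W ≈ 6060 J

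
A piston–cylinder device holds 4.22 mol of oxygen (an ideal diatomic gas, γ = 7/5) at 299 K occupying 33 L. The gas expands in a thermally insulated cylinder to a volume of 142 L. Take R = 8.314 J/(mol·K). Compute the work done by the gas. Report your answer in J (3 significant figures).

W ≈ 11600 J

Adiabatic: TV^(γ−1) = const with γ = 7/5.
T₂ = T₁ (V₁/V₂)^(γ−1) = 299 × (33/142)^0.4 = 299 × 0.5578 = 166.8 K.
W_by = nCᵥ(T₁ − T₂) = (4.22)(20.79)(299 − 166.8) = 11597 J.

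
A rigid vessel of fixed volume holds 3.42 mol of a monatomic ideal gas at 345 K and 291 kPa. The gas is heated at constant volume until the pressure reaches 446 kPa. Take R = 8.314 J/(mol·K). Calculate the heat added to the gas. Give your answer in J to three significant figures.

Constant volume ⇒ W = 0, so Q = ΔU = nCᵥΔT with Cᵥ = 3R/2 = 12.47 J/(mol·K).
At constant V, T₂/T₁ = P₂/P₁ ⇒ ΔT = T₁(P₂/P₁ − 1) = 345·(446/291 − 1) = 183.8 K.
ΔU = (3.42)(12.47)(183.8) = 7838 J.

Q ≈ 7840 J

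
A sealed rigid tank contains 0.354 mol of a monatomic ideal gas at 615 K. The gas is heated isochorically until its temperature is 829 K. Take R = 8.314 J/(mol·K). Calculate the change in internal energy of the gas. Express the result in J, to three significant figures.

ΔU ≈ 945 J

Constant volume ⇒ W = 0, so Q = ΔU = nCᵥΔT with Cᵥ = 3R/2 = 12.47 J/(mol·K).
ΔU = (0.354)(12.47)(829 − 615) = 944.8 J.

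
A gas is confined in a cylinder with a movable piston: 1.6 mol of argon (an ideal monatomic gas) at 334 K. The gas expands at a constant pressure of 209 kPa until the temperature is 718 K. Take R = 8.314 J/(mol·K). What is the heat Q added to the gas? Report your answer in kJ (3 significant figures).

Isobaric: W = nRΔT = (1.6)(8.314)(384) = 5108 J.
ΔU = nCᵥΔT with Cᵥ = 3R/2: ΔU = (1.6)(12.47)(384) = 7662 J.
Q = ΔU + W = 7662 + 5108 = 12770 J.

Q ≈ 12.8 kJ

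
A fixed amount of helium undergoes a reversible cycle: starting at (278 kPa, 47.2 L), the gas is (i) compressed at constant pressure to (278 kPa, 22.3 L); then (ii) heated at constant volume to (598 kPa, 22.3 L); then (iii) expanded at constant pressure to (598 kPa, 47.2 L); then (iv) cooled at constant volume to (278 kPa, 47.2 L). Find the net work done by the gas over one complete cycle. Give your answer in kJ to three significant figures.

Constant-volume legs do no work.
W(i) = (278)(22.3 − 47.2) = -6922 J; W(iii) = (598)(47.2 − 22.3) = 14890 J.
W_net = -6922 + 14890 = 7968 J (the clockwise enclosed area).

W_net ≈ 7.97 kJ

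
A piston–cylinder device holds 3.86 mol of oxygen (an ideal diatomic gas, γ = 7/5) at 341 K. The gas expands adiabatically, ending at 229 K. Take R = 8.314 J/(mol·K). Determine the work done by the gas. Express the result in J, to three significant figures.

W ≈ 8990 J

Adiabatic ⇒ Q = 0, so W_by = −ΔU = nCᵥ(T₁ − T₂).
Cᵥ = 5R/2 = 20.79 J/(mol·K).
W = (3.86)(20.79)(341 − 229) = 8986 J.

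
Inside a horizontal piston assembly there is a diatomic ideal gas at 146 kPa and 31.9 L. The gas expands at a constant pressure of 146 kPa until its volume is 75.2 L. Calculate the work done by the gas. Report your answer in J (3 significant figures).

Isobaric: W = P ΔV.
W = (146 kPa)(75.2 − 31.9 L) = (146)(43.3) = 6322 J.

W ≈ 6320 J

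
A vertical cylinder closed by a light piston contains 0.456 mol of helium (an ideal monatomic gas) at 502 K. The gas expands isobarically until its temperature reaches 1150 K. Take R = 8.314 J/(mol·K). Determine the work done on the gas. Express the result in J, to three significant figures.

W ≈ -2460 J

Isobaric: W = P ΔV = nR ΔT.
W = (0.456)(8.314)(1150 − 502) = 2457 J.
Work on gas = −W_by = -2457 J.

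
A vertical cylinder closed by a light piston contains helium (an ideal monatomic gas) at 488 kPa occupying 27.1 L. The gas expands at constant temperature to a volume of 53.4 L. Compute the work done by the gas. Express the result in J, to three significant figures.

Isothermal: W = nRT ln(V₂/V₁) = P₁V₁ ln(V₂/V₁).
P₁V₁ = (488 kPa)(27.1 L) = 13225 J.
W = 13225 × ln(53.4/27.1) = 13225 × 0.6783
W_by_gas = 8970 J.

W ≈ 8970 J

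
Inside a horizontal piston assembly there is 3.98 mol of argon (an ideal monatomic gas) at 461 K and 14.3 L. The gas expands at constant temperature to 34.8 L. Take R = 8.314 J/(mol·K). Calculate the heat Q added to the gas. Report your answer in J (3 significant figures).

Isothermal ⇒ ΔU = 0, so Q = W = nRT ln(V₂/V₁).
Q = (3.98)(8.314)(461) ln(34.8/14.3) = 15254 × 0.8894 = 13567 J.

Q ≈ 13600 J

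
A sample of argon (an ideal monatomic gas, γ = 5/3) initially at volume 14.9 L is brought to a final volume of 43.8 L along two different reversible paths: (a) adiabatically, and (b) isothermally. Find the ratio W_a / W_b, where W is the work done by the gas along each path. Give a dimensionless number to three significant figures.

Path (a) adiabatic: W = P₁V₁(1 − (V₁/V₂)^(γ−1))/(γ−1) → W_a/(P₁V₁) = 0.769.
Path (b) isothermal: W = P₁V₁ ln(V₂/V₁) → W_b/(P₁V₁) = 1.078.
W_a / W_b = 0.769 / 1.078 = 0.7132.

W_a / W_b ≈ 0.713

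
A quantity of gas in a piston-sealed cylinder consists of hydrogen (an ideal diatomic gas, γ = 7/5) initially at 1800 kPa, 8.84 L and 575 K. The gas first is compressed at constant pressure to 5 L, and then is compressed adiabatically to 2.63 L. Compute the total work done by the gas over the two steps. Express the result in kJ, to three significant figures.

Step 1 (isobaric): W = PΔV = (1800 kPa)(5 − 8.84 L) = -6912 J.
After step 1: P = 1800 kPa, V = 5 L, T = 325.2 K.
Step 2 (adiabatic): W = (P₁V₁ − P₂V₂)/(γ−1) = (9000 − 11637)/0.4 = -6593 J.
W_total = -6912 − 6593 = -13505 J.

W_total ≈ -13.5 kJ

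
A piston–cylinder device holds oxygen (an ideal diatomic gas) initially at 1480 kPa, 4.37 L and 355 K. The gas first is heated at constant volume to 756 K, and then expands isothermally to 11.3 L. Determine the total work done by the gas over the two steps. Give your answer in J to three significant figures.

W_total ≈ 13100 J

Step 1 (isochoric): W = 0 (constant volume).
After step 1: P = 3152 kPa (V unchanged).
Step 2 (isothermal): W = P₁V₁ ln(V₂/V₁) = (13773) ln(11.3/4.37) = 13085 J.
W_total = 0 + 13085 = 13085 J.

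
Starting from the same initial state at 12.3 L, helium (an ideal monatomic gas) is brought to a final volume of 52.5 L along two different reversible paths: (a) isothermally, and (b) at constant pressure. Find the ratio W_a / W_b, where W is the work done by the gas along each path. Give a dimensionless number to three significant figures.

W_a / W_b ≈ 0.444

Path (a) isothermal: W = P₁V₁ ln(V₂/V₁) → W_a/(P₁V₁) = 1.451.
Path (b) isobaric: W = P₁(V₂ − V₁) → W_b/(P₁V₁) = 3.268.
W_a / W_b = 1.451 / 3.268 = 0.444.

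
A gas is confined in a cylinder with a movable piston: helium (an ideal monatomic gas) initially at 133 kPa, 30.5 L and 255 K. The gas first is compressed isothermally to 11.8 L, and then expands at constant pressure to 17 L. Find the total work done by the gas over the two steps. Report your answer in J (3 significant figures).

Step 1 (isothermal): W = P₁V₁ ln(V₂/V₁) = (4056) ln(11.8/30.5) = -3852 J.
After step 1: P = 343.8 kPa, V = 11.8 L, T = 255 K.
Step 2 (isobaric): W = PΔV = (343.8 kPa)(17 − 11.8 L) = 1788 J.
W_total = -3852 + 1788 = -2065 J.

W_total ≈ -2060 J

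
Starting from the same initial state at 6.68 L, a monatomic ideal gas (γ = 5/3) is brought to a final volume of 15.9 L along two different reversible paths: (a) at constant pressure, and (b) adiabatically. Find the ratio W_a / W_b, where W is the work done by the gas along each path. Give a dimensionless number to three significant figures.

W_a / W_b ≈ 2.10

Path (a) isobaric: W = P₁(V₂ − V₁) → W_a/(P₁V₁) = 1.38.
Path (b) adiabatic: W = P₁V₁(1 − (V₁/V₂)^(γ−1))/(γ−1) → W_b/(P₁V₁) = 0.6586.
W_a / W_b = 1.38 / 0.6586 = 2.096.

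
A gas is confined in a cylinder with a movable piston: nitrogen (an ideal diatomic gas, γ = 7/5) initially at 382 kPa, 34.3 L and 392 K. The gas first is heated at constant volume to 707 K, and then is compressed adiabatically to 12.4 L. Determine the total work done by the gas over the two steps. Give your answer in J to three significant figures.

Step 1 (isochoric): W = 0 (constant volume).
After step 1: P = 689 kPa (V unchanged).
Step 2 (adiabatic): W = (P₁V₁ − P₂V₂)/(γ−1) = (23631 − 35501)/0.4 = -29674 J.
W_total = 0 − 29674 = -29674 J.

W_total ≈ -29700 J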